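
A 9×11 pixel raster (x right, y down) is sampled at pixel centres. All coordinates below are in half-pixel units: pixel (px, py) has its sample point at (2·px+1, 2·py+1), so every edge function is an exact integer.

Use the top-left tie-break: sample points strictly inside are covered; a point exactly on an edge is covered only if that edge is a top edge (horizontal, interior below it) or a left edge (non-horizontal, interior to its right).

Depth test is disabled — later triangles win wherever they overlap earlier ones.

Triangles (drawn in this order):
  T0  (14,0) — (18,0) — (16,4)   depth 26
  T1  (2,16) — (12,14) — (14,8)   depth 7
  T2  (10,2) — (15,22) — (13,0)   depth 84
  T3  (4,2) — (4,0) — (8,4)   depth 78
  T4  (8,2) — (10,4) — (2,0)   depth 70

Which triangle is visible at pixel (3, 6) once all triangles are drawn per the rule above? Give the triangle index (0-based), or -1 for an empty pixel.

T0:
  2·area = 16
  edge (14, 0)→(18, 0): d=(4,0) top-left  bias=+0
  edge (18, 0)→(16, 4): d=(-2,4) right/bottom  bias=-1
  edge (16, 4)→(14, 0): d=(-2,-4) top-left  bias=+0
    (7,0)@(15, 1): e=[4,10,2] → X
    (8,0)@(17, 1): e=[4,2,10] → X
    (7,1)@(15, 3): e=[12,6,-2] → .
    (8,1)@(17, 3): e=[12,-2,6] → .
  covered (2 px):
    . . . . . . . X X
    . . . . . . . . .
    . . . . . . . . .
    . . . . . . . . .
    . . . . . . . . .
    . . . . . . . . .
    . . . . . . . . .
    . . . . . . . . .
    . . . . . . . . .
    . . . . . . . . .
    . . . . . . . . .
T1:
  2·area = 56  (B↔C swapped to make it positive)
  edge (2, 16)→(14, 8): d=(12,-8) top-left  bias=+0
  edge (14, 8)→(12, 14): d=(-2,6) right/bottom  bias=-1
  edge (12, 14)→(2, 16): d=(-10,2) right/bottom  bias=-1
    (7,2)@(15, 5): e=[-28,0,84] → .  [on edge]
    (6,4)@(13, 9): e=[4,4,48] → X
    (7,4)@(15, 9): e=[20,-8,44] → .
    (5,5)@(11, 11): e=[12,12,32] → X
    (6,5)@(13, 11): e=[28,0,28] → .  [on edge]
    (3,6)@(7, 13): e=[4,32,20] → X
    (4,6)@(9, 13): e=[20,20,16] → X
    (6,6)@(13, 13): e=[52,-4,8] → .
    (8,6)@(17, 13): e=[84,-28,0] → .  [on edge]
    (2,7)@(5, 15): e=[12,40,4] → X
    (3,7)@(7, 15): e=[28,28,0] → .  [on edge]
    (4,7)@(9, 15): e=[44,16,-4] → .
    (5,8)@(11, 17): e=[84,0,-28] → .  [on edge]
  covered (6 px):
    . . . . . . . . .
    . . . . . . . . .
    . . . . . . . . .
    . . . . . . . . .
    . . . . . . X . .
    . . . . . X . . .
    . . . X X X . . .
    . . X . . . . . .
    . . . . . . . . .
    . . . . . . . . .
    . . . . . . . . .
T2:
  2·area = 70  (B↔C swapped to make it positive)
  edge (10, 2)→(13, 0): d=(3,-2) top-left  bias=+0
  edge (13, 0)→(15, 22): d=(2,22) right/bottom  bias=-1
  edge (15, 22)→(10, 2): d=(-5,-20) top-left  bias=+0
    (6,0)@(13, 1): e=[3,2,65] → X
    (7,0)@(15, 1): e=[7,-42,105] → .
    (5,1)@(11, 3): e=[5,50,15] → X
    (7,1)@(15, 3): e=[13,-38,95] → .
    (5,2)@(11, 5): e=[11,54,5] → X
    (7,2)@(15, 5): e=[19,-34,85] → .
    (5,3)@(11, 7): e=[17,58,-5] → .
    (6,3)@(13, 7): e=[21,14,35] → X
    (7,3)@(15, 7): e=[25,-30,75] → .
    (6,4)@(13, 9): e=[27,18,25] → X
    (7,4)@(15, 9): e=[31,-26,65] → .
    (6,5)@(13, 11): e=[33,22,15] → X
  covered (9 px):
    . . . . . . X . .
    . . . . . X X . .
    . . . . . X X . .
    . . . . . . X . .
    . . . . . . X . .
    . . . . . . X . .
    . . . . . . X . .
    . . . . . . . . .
    . . . . . . . . .
    . . . . . . . . .
    . . . . . . . . .
T3:
  2·area = 8
  edge (4, 2)→(4, 0): d=(0,-2) top-left  bias=+0
  edge (4, 0)→(8, 4): d=(4,4) right/bottom  bias=-1
  edge (8, 4)→(4, 2): d=(-4,-2) top-left  bias=+0
    (2,0)@(5, 1): e=[2,0,6] → .  [on edge]
    (3,1)@(7, 3): e=[6,0,2] → .  [on edge]
    (4,2)@(9, 5): e=[10,0,-2] → .  [on edge]
    (5,3)@(11, 7): e=[14,0,-6] → .  [on edge]
    (6,4)@(13, 9): e=[18,0,-10] → .  [on edge]
    (7,5)@(15, 11): e=[22,0,-14] → .  [on edge]
    (8,6)@(17, 13): e=[26,0,-18] → .  [on edge]
  covered (0 px):
    . . . . . . . . .
    . . . . . . . . .
    . . . . . . . . .
    . . . . . . . . .
    . . . . . . . . .
    . . . . . . . . .
    . . . . . . . . .
    . . . . . . . . .
    . . . . . . . . .
    . . . . . . . . .
    . . . . . . . . .
T4:
  2·area = 8
  edge (8, 2)→(10, 4): d=(2,2) right/bottom  bias=-1
  edge (10, 4)→(2, 0): d=(-8,-4) top-left  bias=+0
  edge (2, 0)→(8, 2): d=(6,2) right/bottom  bias=-1
    (2,0)@(5, 1): e=[4,4,0] → .  [on edge]
    (3,0)@(7, 1): e=[0,12,-4] → .  [on edge]
    (4,1)@(9, 3): e=[0,4,4] → .  [on edge]
    (5,1)@(11, 3): e=[-4,12,0] → .  [on edge]
    (5,2)@(11, 5): e=[0,-4,12] → .  [on edge]
    (8,2)@(17, 5): e=[-12,20,0] → .  [on edge]
    (6,3)@(13, 7): e=[0,-12,20] → .  [on edge]
    (7,4)@(15, 9): e=[0,-20,28] → .  [on edge]
    (8,5)@(17, 11): e=[0,-28,36] → .  [on edge]
  covered (0 px):
    . . . . . . . . .
    . . . . . . . . .
    . . . . . . . . .
    . . . . . . . . .
    . . . . . . . . .
    . . . . . . . . .
    . . . . . . . . .
    . . . . . . . . .
    . . . . . . . . .
    . . . . . . . . .
    . . . . . . . . .

Z-buffer (winner per pixel, '.' = empty):
  . . . . . . 2 0 0
  . . . . . 2 2 . .
  . . . . . 2 2 . .
  . . . . . . 2 . .
  . . . . . . 2 . .
  . . . . . 1 2 . .
  . . . 1 1 1 2 . .
  . . 1 . . . . . .
  . . . . . . . . .
  . . . . . . . . .
  . . . . . . . . .

Result: 1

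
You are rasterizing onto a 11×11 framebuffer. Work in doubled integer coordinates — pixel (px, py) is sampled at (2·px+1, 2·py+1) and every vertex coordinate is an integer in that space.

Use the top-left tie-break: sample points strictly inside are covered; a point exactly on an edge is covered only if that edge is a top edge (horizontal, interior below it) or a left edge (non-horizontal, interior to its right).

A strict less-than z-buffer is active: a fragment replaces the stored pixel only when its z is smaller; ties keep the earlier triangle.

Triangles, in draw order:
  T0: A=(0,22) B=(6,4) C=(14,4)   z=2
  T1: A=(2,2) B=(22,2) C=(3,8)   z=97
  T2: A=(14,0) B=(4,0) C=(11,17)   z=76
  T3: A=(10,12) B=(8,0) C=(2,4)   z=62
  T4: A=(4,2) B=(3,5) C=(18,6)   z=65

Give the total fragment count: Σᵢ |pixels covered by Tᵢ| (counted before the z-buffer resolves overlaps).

T0:
  2·area = 144
  edge (0, 22)→(6, 4): d=(6,-18) top-left  bias=+0
  edge (6, 4)→(14, 4): d=(8,0) top-left  bias=+0
  edge (14, 4)→(0, 22): d=(-14,18) right/bottom  bias=-1
    (3,0)@(7, 1): e=[0,-24,168] → ·  [on edge]
    (3,2)@(7, 5): e=[24,8,112] → #
    (4,2)@(9, 5): e=[60,8,76] → #
    (5,2)@(11, 5): e=[96,8,40] → #
    (6,2)@(13, 5): e=[132,8,4] → #
    (7,2)@(15, 5): e=[168,8,-32] → ·
    (2,3)@(5, 7): e=[0,24,120] → #  [on edge]
    (6,3)@(13, 7): e=[144,24,-24] → ·
    (2,4)@(5, 9): e=[12,40,92] → #
    (5,4)@(11, 9): e=[120,40,-16] → ·
    (2,5)@(5, 11): e=[24,56,64] → #
    (4,5)@(9, 11): e=[96,56,-8] → ·
    (1,6)@(3, 13): e=[0,72,72] → #  [on edge]
    (3,6)@(7, 13): e=[72,72,0] → ·  [on edge]
    (0,9)@(1, 19): e=[0,120,24] → #  [on edge]
  covered (19 px):
    · · · · · · · · · · ·
    · · · · · · · · · · ·
    · · · # # # # · · · ·
    · · # # # # · · · · ·
    · · # # # · · · · · ·
    · · # # · · · · · · ·
    · # # · · · · · · · ·
    · # # · · · · · · · ·
    · # · · · · · · · · ·
    # · · · · · · · · · ·
    · · · · · · · · · · ·
T1:
  2·area = 120
  edge (2, 2)→(22, 2): d=(20,0) top-left  bias=+0
  edge (22, 2)→(3, 8): d=(-19,6) right/bottom  bias=-1
  edge (3, 8)→(2, 2): d=(-1,-6) top-left  bias=+0
    (1,1)@(3, 3): e=[20,95,5] → #
    (2,1)@(5, 3): e=[20,83,17] → #
    (3,1)@(7, 3): e=[20,71,29] → #
    (4,1)@(9, 3): e=[20,59,41] → #
    (5,1)@(11, 3): e=[20,47,53] → #
    (6,1)@(13, 3): e=[20,35,65] → #
    (7,1)@(15, 3): e=[20,23,77] → #
    (8,1)@(17, 3): e=[20,11,89] → #
    (9,1)@(19, 3): e=[20,-1,101] → ·
    (1,2)@(3, 5): e=[60,57,3] → #
    (6,2)@(13, 5): e=[60,-3,63] → ·
    (7,2)@(15, 5): e=[60,-15,75] → ·
  covered (15 px):
    · · · · · · · · · · ·
    · # # # # # # # # · ·
    · # # # # # · · · · ·
    · # # · · · · · · · ·
    · · · · · · · · · · ·
    · · · · · · · · · · ·
    · · · · · · · · · · ·
    · · · · · · · · · · ·
    · · · · · · · · · · ·
    · · · · · · · · · · ·
    · · · · · · · · · · ·
T2:
  2·area = 170  (B↔C swapped to make it positive)
  edge (14, 0)→(11, 17): d=(-3,17) right/bottom  bias=-1
  edge (11, 17)→(4, 0): d=(-7,-17) top-left  bias=+0
  edge (4, 0)→(14, 0): d=(10,0) top-left  bias=+0
    (2,0)@(5, 1): e=[150,10,10] → #
    (3,0)@(7, 1): e=[116,44,10] → #
    (4,0)@(9, 1): e=[82,78,10] → #
    (5,0)@(11, 1): e=[48,112,10] → #
    (6,0)@(13, 1): e=[14,146,10] → #
    (7,0)@(15, 1): e=[-20,180,10] → ·
    (2,1)@(5, 3): e=[144,-4,30] → ·
    (3,1)@(7, 3): e=[110,30,30] → #
    (7,1)@(15, 3): e=[-26,166,30] → ·
    (3,2)@(7, 5): e=[104,16,50] → #
    (7,2)@(15, 5): e=[-32,152,50] → ·
    (3,3)@(7, 7): e=[98,2,70] → #
    (5,8)@(11, 17): e=[0,0,170] → ·  [on edge]
  covered (22 px):
    · · # # # # # · · · ·
    · · · # # # # · · · ·
    · · · # # # # · · · ·
    · · · # # # · · · · ·
    · · · · # # · · · · ·
    · · · · # # · · · · ·
    · · · · · # · · · · ·
    · · · · · # · · · · ·
    · · · · · · · · · · ·
    · · · · · · · · · · ·
    · · · · · · · · · · ·
T3:
  2·area = 80  (B↔C swapped to make it positive)
  edge (10, 12)→(2, 4): d=(-8,-8) top-left  bias=+0
  edge (2, 4)→(8, 0): d=(6,-4) top-left  bias=+0
  edge (8, 0)→(10, 12): d=(2,12) right/bottom  bias=-1
    (3,0)@(7, 1): e=[64,2,14] → #
    (4,0)@(9, 1): e=[80,10,-10] → ·
    (0,1)@(1, 3): e=[0,-10,90] → ·  [on edge]
    (2,1)@(5, 3): e=[32,6,42] → #
    (4,1)@(9, 3): e=[64,22,-6] → ·
    (1,2)@(3, 5): e=[0,10,70] → #  [on edge]
    (4,2)@(9, 5): e=[48,34,-2] → ·
    (1,3)@(3, 7): e=[-16,22,74] → ·
    (2,3)@(5, 7): e=[0,30,50] → #  [on edge]
    (4,3)@(9, 7): e=[32,46,2] → #
    (5,3)@(11, 7): e=[48,54,-22] → ·
    (2,4)@(5, 9): e=[-16,42,54] → ·
    (3,4)@(7, 9): e=[0,50,30] → #  [on edge]
    (4,5)@(9, 11): e=[0,70,10] → #  [on edge]
    (5,6)@(11, 13): e=[0,90,-10] → ·  [on edge]
    (6,7)@(13, 15): e=[0,110,-30] → ·  [on edge]
    (7,8)@(15, 17): e=[0,130,-50] → ·  [on edge]
    (8,9)@(17, 19): e=[0,150,-70] → ·  [on edge]
    (9,10)@(19, 21): e=[0,170,-90] → ·  [on edge]
  covered (12 px):
    · · · # · · · · · · ·
    · · # # · · · · · · ·
    · # # # · · · · · · ·
    · · # # # · · · · · ·
    · · · # # · · · · · ·
    · · · · # · · · · · ·
    · · · · · · · · · · ·
    · · · · · · · · · · ·
    · · · · · · · · · · ·
    · · · · · · · · · · ·
    · · · · · · · · · · ·
T4:
  2·area = 46  (B↔C swapped to make it positive)
  edge (4, 2)→(18, 6): d=(14,4) right/bottom  bias=-1
  edge (18, 6)→(3, 5): d=(-15,-1) top-left  bias=+0
  edge (3, 5)→(4, 2): d=(1,-3) top-left  bias=+0
    (2,1)@(5, 3): e=[10,32,4] → #
    (3,1)@(7, 3): e=[2,34,10] → #
    (4,1)@(9, 3): e=[-6,36,16] → ·
    (1,2)@(3, 5): e=[46,0,0] → #  [on edge]
    (4,2)@(9, 5): e=[22,6,18] → #
    (5,2)@(11, 5): e=[14,8,24] → #
    (6,2)@(13, 5): e=[6,10,30] → #
    (7,2)@(15, 5): e=[-2,12,36] → ·
    (1,3)@(3, 7): e=[74,-30,2] → ·
    (2,3)@(5, 7): e=[66,-28,8] → ·
    (3,3)@(7, 7): e=[58,-26,14] → ·
    (4,3)@(9, 7): e=[50,-24,20] → ·
    (0,5)@(1, 11): e=[138,-92,0] → ·  [on edge]
  covered (8 px):
    · · · · · · · · · · ·
    · · # # · · · · · · ·
    · # # # # # # · · · ·
    · · · · · · · · · · ·
    · · · · · · · · · · ·
    · · · · · · · · · · ·
    · · · · · · · · · · ·
    · · · · · · · · · · ·
    · · · · · · · · · · ·
    · · · · · · · · · · ·
    · · · · · · · · · · ·

Result: 76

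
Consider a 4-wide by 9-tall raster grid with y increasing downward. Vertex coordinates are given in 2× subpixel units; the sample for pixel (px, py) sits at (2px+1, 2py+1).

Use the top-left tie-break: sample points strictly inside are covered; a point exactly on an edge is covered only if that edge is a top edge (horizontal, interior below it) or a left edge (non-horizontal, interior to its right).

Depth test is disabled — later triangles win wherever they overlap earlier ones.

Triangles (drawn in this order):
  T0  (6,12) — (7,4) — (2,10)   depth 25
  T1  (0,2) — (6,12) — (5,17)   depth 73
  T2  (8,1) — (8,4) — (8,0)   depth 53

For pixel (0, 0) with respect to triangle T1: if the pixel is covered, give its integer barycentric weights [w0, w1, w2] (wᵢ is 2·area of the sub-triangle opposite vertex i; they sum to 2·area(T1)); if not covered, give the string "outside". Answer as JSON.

T0:
  2·area = 34  (B↔C swapped to make it positive)
  edge (6, 12)→(2, 10): d=(-4,-2) top-left  bias=+0
  edge (2, 10)→(7, 4): d=(5,-6) top-left  bias=+0
  edge (7, 4)→(6, 12): d=(-1,8) right/bottom  bias=-1
    (2,3)@(5, 7): e=[18,3,13] → #
    (3,3)@(7, 7): e=[22,15,-3] → ·
    (1,4)@(3, 9): e=[6,1,27] → #
    (3,4)@(7, 9): e=[14,25,-5] → ·
    (1,5)@(3, 11): e=[-2,11,25] → ·
    (2,5)@(5, 11): e=[2,23,9] → #
    (3,5)@(7, 11): e=[6,35,-7] → ·
    (2,6)@(5, 13): e=[-6,33,7] → ·
  covered (4 px):
    · · · ·
    · · · ·
    · · · ·
    · · # ·
    · # # ·
    · · # ·
    · · · ·
    · · · ·
    · · · ·
T1:
  2·area = 40
  edge (0, 2)→(6, 12): d=(6,10) right/bottom  bias=-1
  edge (6, 12)→(5, 17): d=(-1,5) right/bottom  bias=-1
  edge (5, 17)→(0, 2): d=(-5,-15) top-left  bias=+0
    (0,2)@(1, 5): e=[8,32,0] → #  [on edge]
    (1,2)@(3, 5): e=[-12,22,30] → ·
    (0,3)@(1, 7): e=[20,30,-10] → ·
    (1,3)@(3, 7): e=[0,20,20] → ·  [on edge]
    (3,3)@(7, 7): e=[-40,0,80] → ·  [on edge]
    (1,4)@(3, 9): e=[12,18,10] → #
    (2,4)@(5, 9): e=[-8,8,40] → ·
    (1,5)@(3, 11): e=[24,16,0] → #  [on edge]
    (2,5)@(5, 11): e=[4,6,30] → #
    (3,5)@(7, 11): e=[-16,-4,60] → ·
    (1,6)@(3, 13): e=[36,14,-10] → ·
    (2,6)@(5, 13): e=[16,4,20] → #
    (2,8)@(5, 17): e=[40,0,0] → ·  [on edge]
  covered (6 px):
    · · · ·
    · · · ·
    # · · ·
    · · · ·
    · # · ·
    · # # ·
    · · # ·
    · · # ·
    · · · ·
T2:
  degenerate (2·area = 0) — covers nothing

Result: "outside"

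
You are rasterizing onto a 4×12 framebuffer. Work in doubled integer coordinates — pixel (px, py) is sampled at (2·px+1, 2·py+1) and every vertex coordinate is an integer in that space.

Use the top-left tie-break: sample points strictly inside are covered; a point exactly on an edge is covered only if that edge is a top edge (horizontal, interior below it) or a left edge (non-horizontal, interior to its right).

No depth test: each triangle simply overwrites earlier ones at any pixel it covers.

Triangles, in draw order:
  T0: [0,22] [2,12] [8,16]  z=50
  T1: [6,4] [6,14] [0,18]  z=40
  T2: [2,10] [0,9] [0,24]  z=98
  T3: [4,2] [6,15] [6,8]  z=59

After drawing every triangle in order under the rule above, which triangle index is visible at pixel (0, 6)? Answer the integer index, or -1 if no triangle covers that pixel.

T0:
  2·area = 68
  edge (0, 22)→(2, 12): d=(2,-10) top-left  bias=+0
  edge (2, 12)→(8, 16): d=(6,4) right/bottom  bias=-1
  edge (8, 16)→(0, 22): d=(-8,6) right/bottom  bias=-1
    (1,3)@(3, 7): e=[0,-34,102] → ·  [on edge]
    (1,6)@(3, 13): e=[12,2,54] → █
    (2,6)@(5, 13): e=[32,-6,42] → ·
    (1,7)@(3, 15): e=[16,14,38] → █
    (2,7)@(5, 15): e=[36,6,26] → █
    (3,7)@(7, 15): e=[56,-2,14] → ·
    (0,8)@(1, 17): e=[0,34,34] → █  [on edge]
    (3,8)@(7, 17): e=[60,10,-2] → ·
    (0,9)@(1, 19): e=[4,46,18] → █
    (2,9)@(5, 19): e=[44,30,-6] → ·
    (0,10)@(1, 21): e=[8,58,2] → █
    (1,10)@(3, 21): e=[28,50,-10] → ·
  covered (9 px):
    · · · ·
    · · · ·
    · · · ·
    · · · ·
    · · · ·
    · · · ·
    · █ · ·
    · █ █ ·
    █ █ █ ·
    █ █ · ·
    █ · · ·
    · · · ·
T1:
  2·area = 60
  edge (6, 4)→(6, 14): d=(0,10) right/bottom  bias=-1
  edge (6, 14)→(0, 18): d=(-6,4) right/bottom  bias=-1
  edge (0, 18)→(6, 4): d=(6,-14) top-left  bias=+0
    (2,3)@(5, 7): e=[10,46,4] → █
    (3,3)@(7, 7): e=[-10,38,32] → ·
    (2,4)@(5, 9): e=[10,34,16] → █
    (3,4)@(7, 9): e=[-10,26,44] → ·
    (1,5)@(3, 11): e=[30,30,0] → █  [on edge]
    (3,5)@(7, 11): e=[-10,14,56] → ·
    (1,6)@(3, 13): e=[30,18,12] → █
    (3,6)@(7, 13): e=[-10,2,68] → ·
    (1,7)@(3, 15): e=[30,6,24] → █
    (2,7)@(5, 15): e=[10,-2,52] → ·
    (0,8)@(1, 17): e=[50,2,8] → █
    (1,8)@(3, 17): e=[30,-6,36] → ·
  covered (8 px):
    · · · ·
    · · · ·
    · · · ·
    · · █ ·
    · · █ ·
    · █ █ ·
    · █ █ ·
    · █ · ·
    █ · · ·
    · · · ·
    · · · ·
    · · · ·
T2:
  2·area = 30  (B↔C swapped to make it positive)
  edge (2, 10)→(0, 24): d=(-2,14) right/bottom  bias=-1
  edge (0, 24)→(0, 9): d=(0,-15) top-left  bias=+0
  edge (0, 9)→(2, 10): d=(2,1) right/bottom  bias=-1
    (1,1)@(3, 3): e=[0,45,-15] → ·  [on edge]
    (0,5)@(1, 11): e=[12,15,3] → █
    (1,5)@(3, 11): e=[-16,45,1] → ·
    (0,6)@(1, 13): e=[8,15,7] → █
    (1,6)@(3, 13): e=[-20,45,5] → ·
    (0,7)@(1, 15): e=[4,15,11] → █
    (1,7)@(3, 15): e=[-24,45,9] → ·
    (0,8)@(1, 17): e=[0,15,15] → ·  [on edge]
  covered (3 px):
    · · · ·
    · · · ·
    · · · ·
    · · · ·
    · · · ·
    █ · · ·
    █ · · ·
    █ · · ·
    · · · ·
    · · · ·
    · · · ·
    · · · ·
T3:
  2·area = 14  (B↔C swapped to make it positive)
  edge (4, 2)→(6, 8): d=(2,6) right/bottom  bias=-1
  edge (6, 8)→(6, 15): d=(0,7) right/bottom  bias=-1
  edge (6, 15)→(4, 2): d=(-2,-13) top-left  bias=+0
    (2,2)@(5, 5): e=[0,7,7] → ·  [on edge]
    (2,3)@(5, 7): e=[4,7,3] → █
    (3,3)@(7, 7): e=[-8,-7,29] → ·
    (2,4)@(5, 9): e=[8,7,-1] → ·
    (3,5)@(7, 11): e=[0,-7,21] → ·  [on edge]
  covered (1 px):
    · · · ·
    · · · ·
    · · · ·
    · · █ ·
    · · · ·
    · · · ·
    · · · ·
    · · · ·
    · · · ·
    · · · ·
    · · · ·
    · · · ·

Z-buffer (winner per pixel, '.' = empty):
  . . . .
  . . . .
  . . . .
  . . 3 .
  . . 1 .
  2 1 1 .
  2 1 1 .
  2 1 0 .
  1 0 0 .
  0 0 . .
  0 . . .
  . . . .

Answer: 2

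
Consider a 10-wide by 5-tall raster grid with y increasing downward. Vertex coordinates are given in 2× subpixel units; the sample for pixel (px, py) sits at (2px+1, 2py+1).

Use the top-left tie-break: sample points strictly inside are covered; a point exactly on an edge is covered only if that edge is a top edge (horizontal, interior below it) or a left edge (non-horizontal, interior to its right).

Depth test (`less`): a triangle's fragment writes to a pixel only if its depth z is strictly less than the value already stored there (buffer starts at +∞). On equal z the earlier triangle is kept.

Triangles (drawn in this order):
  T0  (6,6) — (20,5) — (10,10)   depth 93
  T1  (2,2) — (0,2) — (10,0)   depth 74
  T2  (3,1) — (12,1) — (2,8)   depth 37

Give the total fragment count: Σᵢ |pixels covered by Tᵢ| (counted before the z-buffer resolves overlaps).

T0:
  2·area = 60
  edge (6, 6)→(20, 5): d=(14,-1) top-left  bias=+0
  edge (20, 5)→(10, 10): d=(-10,5) right/bottom  bias=-1
  edge (10, 10)→(6, 6): d=(-4,-4) top-left  bias=+0
    (0,0)@(1, 1): e=[-75,135,0] → ·  [on edge]
    (1,1)@(3, 3): e=[-45,105,0] → ·  [on edge]
    (2,2)@(5, 5): e=[-15,75,0] → ·  [on edge]
    (3,3)@(7, 7): e=[15,45,0] → █  [on edge]
    (4,3)@(9, 7): e=[17,35,8] → █
    (5,3)@(11, 7): e=[19,25,16] → █
    (6,3)@(13, 7): e=[21,15,24] → █
    (7,3)@(15, 7): e=[23,5,32] → █
    (8,3)@(17, 7): e=[25,-5,40] → ·
    (3,4)@(7, 9): e=[43,25,-8] → ·
    (4,4)@(9, 9): e=[45,15,0] → █  [on edge]
    (6,4)@(13, 9): e=[49,-5,16] → ·
  covered (7 px):
    · · · · · · · · · ·
    · · · · · · · · · ·
    · · · · · · · · · ·
    · · · █ █ █ █ █ · ·
    · · · · █ █ · · · ·
T1:
  2·area = 4
  edge (2, 2)→(0, 2): d=(-2,0) right/bottom  bias=-1
  edge (0, 2)→(10, 0): d=(10,-2) top-left  bias=+0
  edge (10, 0)→(2, 2): d=(-8,2) right/bottom  bias=-1
    (2,0)@(5, 1): e=[2,0,2] → █  [on edge]
    (3,0)@(7, 1): e=[2,4,-2] → ·
    (2,1)@(5, 3): e=[-2,20,-14] → ·
  covered (1 px):
    · · █ · · · · · · ·
    · · · · · · · · · ·
    · · · · · · · · · ·
    · · · · · · · · · ·
    · · · · · · · · · ·
T2:
  2·area = 63
  edge (3, 1)→(12, 1): d=(9,0) top-left  bias=+0
  edge (12, 1)→(2, 8): d=(-10,7) right/bottom  bias=-1
  edge (2, 8)→(3, 1): d=(1,-7) top-left  bias=+0
    (0,0)@(1, 1): e=[0,77,-14] → ·  [on edge]
    (1,0)@(3, 1): e=[0,63,0] → █  [on edge]
    (2,0)@(5, 1): e=[0,49,14] → █  [on edge]
    (3,0)@(7, 1): e=[0,35,28] → █  [on edge]
    (4,0)@(9, 1): e=[0,21,42] → █  [on edge]
    (5,0)@(11, 1): e=[0,7,56] → █  [on edge]
    (6,0)@(13, 1): e=[0,-7,70] → ·  [on edge]
    (7,0)@(15, 1): e=[0,-21,84] → ·  [on edge]
    (8,0)@(17, 1): e=[0,-35,98] → ·  [on edge]
    (9,0)@(19, 1): e=[0,-49,112] → ·  [on edge]
    (1,1)@(3, 3): e=[18,43,2] → █
    (5,1)@(11, 3): e=[18,-13,58] → ·
  covered (12 px):
    · █ █ █ █ █ · · · ·
    · █ █ █ █ · · · · ·
    · █ █ · · · · · · ·
    · █ · · · · · · · ·
    · · · · · · · · · ·

Result: 20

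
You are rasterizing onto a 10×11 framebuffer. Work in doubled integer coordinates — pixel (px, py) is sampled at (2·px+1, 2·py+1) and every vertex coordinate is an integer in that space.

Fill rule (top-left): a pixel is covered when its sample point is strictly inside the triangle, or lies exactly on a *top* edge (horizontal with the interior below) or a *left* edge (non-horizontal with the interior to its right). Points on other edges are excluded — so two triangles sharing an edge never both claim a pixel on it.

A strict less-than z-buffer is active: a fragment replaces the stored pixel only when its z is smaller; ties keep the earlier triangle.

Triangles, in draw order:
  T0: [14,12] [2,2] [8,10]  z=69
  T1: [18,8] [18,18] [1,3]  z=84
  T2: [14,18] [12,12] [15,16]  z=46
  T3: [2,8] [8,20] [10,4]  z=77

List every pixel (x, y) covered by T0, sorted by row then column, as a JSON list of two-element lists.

T0:
  2·area = 36  (B↔C swapped to make it positive)
  edge (14, 12)→(8, 10): d=(-6,-2) top-left  bias=+0
  edge (8, 10)→(2, 2): d=(-6,-8) top-left  bias=+0
  edge (2, 2)→(14, 12): d=(12,10) right/bottom  bias=-1
    (1,1)@(3, 3): e=[32,2,2] → #
    (2,1)@(5, 3): e=[36,18,-18] → ·
    (1,2)@(3, 5): e=[20,-10,26] → ·
    (2,2)@(5, 5): e=[24,6,6] → #
    (3,2)@(7, 5): e=[28,22,-14] → ·
    (2,3)@(5, 7): e=[12,-6,30] → ·
    (3,3)@(7, 7): e=[16,10,10] → #
    (4,3)@(9, 7): e=[20,26,-10] → ·
    (2,4)@(5, 9): e=[0,-18,54] → ·  [on edge]
    (3,4)@(7, 9): e=[4,-2,34] → ·
    (4,4)@(9, 9): e=[8,14,14] → #
    (5,4)@(11, 9): e=[12,30,-6] → ·
    (5,5)@(11, 11): e=[0,18,18] → #  [on edge]
    (8,6)@(17, 13): e=[0,54,-18] → ·  [on edge]
  covered (5 px):
    · · · · · · · · · ·
    · # · · · · · · · ·
    · · # · · · · · · ·
    · · · # · · · · · ·
    · · · · # · · · · ·
    · · · · · # · · · ·
    · · · · · · · · · ·
    · · · · · · · · · ·
    · · · · · · · · · ·
    · · · · · · · · · ·
    · · · · · · · · · ·
T1:
  2·area = 170
  edge (18, 8)→(18, 18): d=(0,10) right/bottom  bias=-1
  edge (18, 18)→(1, 3): d=(-17,-15) top-left  bias=+0
  edge (1, 3)→(18, 8): d=(17,5) right/bottom  bias=-1
    (0,1)@(1, 3): e=[170,0,0] → ·  [on edge]
    (2,2)@(5, 5): e=[130,26,14] → #
    (3,2)@(7, 5): e=[110,56,4] → #
    (4,2)@(9, 5): e=[90,86,-6] → ·
    (2,3)@(5, 7): e=[130,-8,48] → ·
    (3,3)@(7, 7): e=[110,22,38] → #
    (4,3)@(9, 7): e=[90,52,28] → #
    (5,3)@(11, 7): e=[70,82,18] → #
    (6,3)@(13, 7): e=[50,112,8] → #
    (7,3)@(15, 7): e=[30,142,-2] → ·
    (3,4)@(7, 9): e=[110,-12,72] → ·
    (4,4)@(9, 9): e=[90,18,62] → #
  covered (21 px):
    · · · · · · · · · ·
    · · · · · · · · · ·
    · · # # · · · · · ·
    · · · # # # # · · ·
    · · · · # # # # # ·
    · · · · · # # # # ·
    · · · · · · # # # ·
    · · · · · · · # # ·
    · · · · · · · · # ·
    · · · · · · · · · ·
    · · · · · · · · · ·
T2:
  2·area = 10
  edge (14, 18)→(12, 12): d=(-2,-6) top-left  bias=+0
  edge (12, 12)→(15, 16): d=(3,4) right/bottom  bias=-1
  edge (15, 16)→(14, 18): d=(-1,2) right/bottom  bias=-1
    (4,1)@(9, 3): e=[0,-15,25] → ·  [on edge]
    (5,4)@(11, 9): e=[0,-5,15] → ·  [on edge]
    (6,7)@(13, 15): e=[0,5,5] → #  [on edge]
    (7,7)@(15, 15): e=[12,-3,1] → ·
    (6,8)@(13, 17): e=[-4,11,3] → ·
    (7,10)@(15, 21): e=[0,15,-5] → ·  [on edge]
  covered (1 px):
    · · · · · · · · · ·
    · · · · · · · · · ·
    · · · · · · · · · ·
    · · · · · · · · · ·
    · · · · · · · · · ·
    · · · · · · · · · ·
    · · · · · · · · · ·
    · · · · · · # · · ·
    · · · · · · · · · ·
    · · · · · · · · · ·
    · · · · · · · · · ·
T3:
  2·area = 120  (B↔C swapped to make it positive)
  edge (2, 8)→(10, 4): d=(8,-4) top-left  bias=+0
  edge (10, 4)→(8, 20): d=(-2,16) right/bottom  bias=-1
  edge (8, 20)→(2, 8): d=(-6,-12) top-left  bias=+0
    (4,2)@(9, 5): e=[4,14,102] → #
    (5,2)@(11, 5): e=[12,-18,126] → ·
    (2,3)@(5, 7): e=[4,74,42] → #
    (3,3)@(7, 7): e=[12,42,66] → #
    (5,3)@(11, 7): e=[28,-22,114] → ·
    (1,4)@(3, 9): e=[12,102,6] → #
    (5,4)@(11, 9): e=[44,-26,102] → ·
    (1,5)@(3, 11): e=[28,98,-6] → ·
    (2,5)@(5, 11): e=[36,66,18] → #
    (5,5)@(11, 11): e=[60,-30,90] → ·
    (2,6)@(5, 13): e=[52,62,6] → #
    (4,6)@(9, 13): e=[68,-2,54] → ·
  covered (15 px):
    · · · · · · · · · ·
    · · · · · · · · · ·
    · · · · # · · · · ·
    · · # # # · · · · ·
    · # # # # · · · · ·
    · · # # # · · · · ·
    · · # # · · · · · ·
    · · · # · · · · · ·
    · · · # · · · · · ·
    · · · · · · · · · ·
    · · · · · · · · · ·

Answer: [[1,1],[2,2],[3,3],[4,4],[5,5]]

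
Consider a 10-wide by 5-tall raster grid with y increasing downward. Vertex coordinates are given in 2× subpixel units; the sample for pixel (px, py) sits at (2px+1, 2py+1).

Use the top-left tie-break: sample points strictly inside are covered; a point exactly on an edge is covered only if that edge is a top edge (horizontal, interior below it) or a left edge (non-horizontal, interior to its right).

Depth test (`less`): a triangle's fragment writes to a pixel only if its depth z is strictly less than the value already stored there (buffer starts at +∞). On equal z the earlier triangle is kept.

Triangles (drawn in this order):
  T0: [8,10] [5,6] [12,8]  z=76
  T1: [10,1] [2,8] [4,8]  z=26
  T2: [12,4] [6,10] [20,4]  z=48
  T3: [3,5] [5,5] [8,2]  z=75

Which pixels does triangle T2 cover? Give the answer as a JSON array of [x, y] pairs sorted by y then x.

T0:
  2·area = 22
  edge (8, 10)→(5, 6): d=(-3,-4) top-left  bias=+0
  edge (5, 6)→(12, 8): d=(7,2) right/bottom  bias=-1
  edge (12, 8)→(8, 10): d=(-4,2) right/bottom  bias=-1
    (3,3)@(7, 7): e=[5,3,14] → X
    (4,3)@(9, 7): e=[13,-1,10] → .
    (3,4)@(7, 9): e=[-1,17,6] → .
    (4,4)@(9, 9): e=[7,13,2] → X
    (5,4)@(11, 9): e=[15,9,-2] → .
  covered (2 px):
    . . . . . . . . . .
    . . . . . . . . . .
    . . . . . . . . . .
    . . . X . . . . . .
    . . . . X . . . . .
T1:
  2·area = 14  (B↔C swapped to make it positive)
  edge (10, 1)→(4, 8): d=(-6,7) right/bottom  bias=-1
  edge (4, 8)→(2, 8): d=(-2,0) right/bottom  bias=-1
  edge (2, 8)→(10, 1): d=(8,-7) top-left  bias=+0
  covered (0 px):
    . . . . . . . . . .
    . . . . . . . . . .
    . . . . . . . . . .
    . . . . . . . . . .
    . . . . . . . . . .
T2:
  2·area = 48  (B↔C swapped to make it positive)
  edge (12, 4)→(20, 4): d=(8,0) top-left  bias=+0
  edge (20, 4)→(6, 10): d=(-14,6) right/bottom  bias=-1
  edge (6, 10)→(12, 4): d=(6,-6) top-left  bias=+0
    (7,0)@(15, 1): e=[-24,72,0] → .  [on edge]
    (6,1)@(13, 3): e=[-8,56,0] → .  [on edge]
    (5,2)@(11, 5): e=[8,40,0] → X  [on edge]
    (6,2)@(13, 5): e=[8,28,12] → X
    (7,2)@(15, 5): e=[8,16,24] → X
    (8,2)@(17, 5): e=[8,4,36] → X
    (9,2)@(19, 5): e=[8,-8,48] → .
    (4,3)@(9, 7): e=[24,24,0] → X  [on edge]
    (6,3)@(13, 7): e=[24,0,24] → .  [on edge]
    (7,3)@(15, 7): e=[24,-12,36] → .
    (8,3)@(17, 7): e=[24,-24,48] → .
    (3,4)@(7, 9): e=[40,8,0] → X  [on edge]
  covered (7 px):
    . . . . . . . . . .
    . . . . . . . . . .
    . . . . . X X X X .
    . . . . X X . . . .
    . . . X . . . . . .
T3:
  2·area = 6  (B↔C swapped to make it positive)
  edge (3, 5)→(8, 2): d=(5,-3) top-left  bias=+0
  edge (8, 2)→(5, 5): d=(-3,3) right/bottom  bias=-1
  edge (5, 5)→(3, 5): d=(-2,0) right/bottom  bias=-1
    (4,0)@(9, 1): e=[-2,0,8] → .  [on edge]
    (3,1)@(7, 3): e=[2,0,4] → .  [on edge]
    (0,2)@(1, 5): e=[-6,12,0] → .  [on edge]
    (1,2)@(3, 5): e=[0,6,0] → .  [on edge]
    (2,2)@(5, 5): e=[6,0,0] → .  [on edge]
    (3,2)@(7, 5): e=[12,-6,0] → .  [on edge]
    (4,2)@(9, 5): e=[18,-12,0] → .  [on edge]
    (5,2)@(11, 5): e=[24,-18,0] → .  [on edge]
    (6,2)@(13, 5): e=[30,-24,0] → .  [on edge]
    (7,2)@(15, 5): e=[36,-30,0] → .  [on edge]
    (8,2)@(17, 5): e=[42,-36,0] → .  [on edge]
    (9,2)@(19, 5): e=[48,-42,0] → .  [on edge]
    (1,3)@(3, 7): e=[10,0,-4] → .  [on edge]
    (0,4)@(1, 9): e=[14,0,-8] → .  [on edge]
  covered (0 px):
    . . . . . . . . . .
    . . . . . . . . . .
    . . . . . . . . . .
    . . . . . . . . . .
    . . . . . . . . . .

Final: [[5,2],[6,2],[7,2],[8,2],[4,3],[5,3],[3,4]]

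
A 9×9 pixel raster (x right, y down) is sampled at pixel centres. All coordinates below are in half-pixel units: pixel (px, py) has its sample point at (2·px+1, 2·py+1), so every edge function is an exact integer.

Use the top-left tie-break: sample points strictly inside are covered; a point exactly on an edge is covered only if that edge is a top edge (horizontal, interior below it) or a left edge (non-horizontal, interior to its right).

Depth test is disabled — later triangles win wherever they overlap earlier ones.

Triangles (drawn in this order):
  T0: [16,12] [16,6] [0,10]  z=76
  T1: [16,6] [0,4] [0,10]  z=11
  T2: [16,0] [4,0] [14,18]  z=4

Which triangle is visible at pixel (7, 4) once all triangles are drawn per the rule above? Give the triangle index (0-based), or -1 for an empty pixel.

T0:
  2·area = 96  (B↔C swapped to make it positive)
  edge (16, 12)→(0, 10): d=(-16,-2) top-left  bias=+0
  edge (0, 10)→(16, 6): d=(16,-4) top-left  bias=+0
  edge (16, 6)→(16, 12): d=(0,6) right/bottom  bias=-1
    (6,3)@(13, 7): e=[74,4,18] → #
    (7,3)@(15, 7): e=[78,12,6] → #
    (8,3)@(17, 7): e=[82,20,-6] → ·
    (2,4)@(5, 9): e=[26,4,66] → #
    (3,4)@(7, 9): e=[30,12,54] → #
    (4,4)@(9, 9): e=[34,20,42] → #
    (5,4)@(11, 9): e=[38,28,30] → #
    (8,4)@(17, 9): e=[50,52,-6] → ·
    (2,5)@(5, 11): e=[-6,36,66] → ·
    (3,5)@(7, 11): e=[-2,44,54] → ·
    (4,5)@(9, 11): e=[2,52,42] → #
    (8,5)@(17, 11): e=[18,84,-6] → ·
  covered (12 px):
    · · · · · · · · ·
    · · · · · · · · ·
    · · · · · · · · ·
    · · · · · · # # ·
    · · # # # # # # ·
    · · · · # # # # ·
    · · · · · · · · ·
    · · · · · · · · ·
    · · · · · · · · ·
T1:
  2·area = 96  (B↔C swapped to make it positive)
  edge (16, 6)→(0, 10): d=(-16,4) right/bottom  bias=-1
  edge (0, 10)→(0, 4): d=(0,-6) top-left  bias=+0
  edge (0, 4)→(16, 6): d=(16,2) right/bottom  bias=-1
    (0,2)@(1, 5): e=[76,6,14] → #
    (1,2)@(3, 5): e=[68,18,10] → #
    (2,2)@(5, 5): e=[60,30,6] → #
    (3,2)@(7, 5): e=[52,42,2] → #
    (4,2)@(9, 5): e=[44,54,-2] → ·
    (0,3)@(1, 7): e=[44,6,46] → #
    (4,3)@(9, 7): e=[12,54,30] → #
    (5,3)@(11, 7): e=[4,66,26] → #
    (6,3)@(13, 7): e=[-4,78,22] → ·
    (0,4)@(1, 9): e=[12,6,78] → #
    (2,4)@(5, 9): e=[-4,30,70] → ·
    (3,4)@(7, 9): e=[-12,42,66] → ·
  covered (12 px):
    · · · · · · · · ·
    · · · · · · · · ·
    # # # # · · · · ·
    # # # # # # · · ·
    # # · · · · · · ·
    · · · · · · · · ·
    · · · · · · · · ·
    · · · · · · · · ·
    · · · · · · · · ·
T2:
  2·area = 216  (B↔C swapped to make it positive)
  edge (16, 0)→(14, 18): d=(-2,18) right/bottom  bias=-1
  edge (14, 18)→(4, 0): d=(-10,-18) top-left  bias=+0
  edge (4, 0)→(16, 0): d=(12,0) top-left  bias=+0
    (2,0)@(5, 1): e=[196,8,12] → #
    (3,0)@(7, 1): e=[160,44,12] → #
    (4,0)@(9, 1): e=[124,80,12] → #
    (5,0)@(11, 1): e=[88,116,12] → #
    (6,0)@(13, 1): e=[52,152,12] → #
    (7,0)@(15, 1): e=[16,188,12] → #
    (8,0)@(17, 1): e=[-20,224,12] → ·
    (2,1)@(5, 3): e=[192,-12,36] → ·
    (3,1)@(7, 3): e=[156,24,36] → #
    (8,1)@(17, 3): e=[-24,204,36] → ·
    (3,2)@(7, 5): e=[152,4,60] → #
    (8,2)@(17, 5): e=[-28,184,60] → ·
    (4,4)@(9, 9): e=[108,0,108] → #  [on edge]
    (7,4)@(15, 9): e=[0,108,108] → ·  [on edge]
  covered (27 px):
    · · # # # # # # ·
    · · · # # # # # ·
    · · · # # # # # ·
    · · · · # # # # ·
    · · · · # # # · ·
    · · · · · # # · ·
    · · · · · · # · ·
    · · · · · · # · ·
    · · · · · · · · ·

Z-buffer (winner per pixel, '.' = empty):
  . . 2 2 2 2 2 2 .
  . . . 2 2 2 2 2 .
  1 1 1 2 2 2 2 2 .
  1 1 1 1 2 2 2 2 .
  1 1 0 0 2 2 2 0 .
  . . . . 0 2 2 0 .
  . . . . . . 2 . .
  . . . . . . 2 . .
  . . . . . . . . .

Answer: 0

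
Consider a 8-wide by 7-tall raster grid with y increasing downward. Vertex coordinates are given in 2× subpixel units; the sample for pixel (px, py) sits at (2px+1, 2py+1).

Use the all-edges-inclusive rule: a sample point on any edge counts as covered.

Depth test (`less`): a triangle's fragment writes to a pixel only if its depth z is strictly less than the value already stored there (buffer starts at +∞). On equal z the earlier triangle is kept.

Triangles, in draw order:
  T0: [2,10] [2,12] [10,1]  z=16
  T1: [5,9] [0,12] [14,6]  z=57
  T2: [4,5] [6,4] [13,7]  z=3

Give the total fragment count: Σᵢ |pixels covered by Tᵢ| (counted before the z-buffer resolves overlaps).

T0:
  2·area = 16  (B↔C swapped to make it positive)
  edge (2, 10)→(10, 1): d=(8,-9) inclusive
  edge (10, 1)→(2, 12): d=(-8,11) inclusive
  edge (2, 12)→(2, 10): d=(0,-2) inclusive
    (3,2)@(7, 5): e=[5,1,10] → X
    (4,2)@(9, 5): e=[23,-21,14] → .
    (2,3)@(5, 7): e=[3,7,6] → X
    (3,3)@(7, 7): e=[21,-15,10] → .
    (1,4)@(3, 9): e=[1,13,2] → X
    (2,4)@(5, 9): e=[19,-9,6] → .
    (1,5)@(3, 11): e=[17,-3,2] → .
  covered (3 px):
    . . . . . . . .
    . . . . . . . .
    . . . X . . . .
    . . X . . . . .
    . X . . . . . .
    . . . . . . . .
    . . . . . . . .
T1:
  2·area = 12  (B↔C swapped to make it positive)
  edge (5, 9)→(14, 6): d=(9,-3) inclusive
  edge (14, 6)→(0, 12): d=(-14,6) inclusive
  edge (0, 12)→(5, 9): d=(5,-3) inclusive
    (7,1)@(15, 3): e=[-24,36,0] → .  [on edge]
    (5,3)@(11, 7): e=[0,4,8] → X  [on edge]
    (6,3)@(13, 7): e=[6,-8,14] → .
    (2,4)@(5, 9): e=[0,12,0] → X  [on edge]
    (3,4)@(7, 9): e=[6,0,6] → X  [on edge]
    (4,4)@(9, 9): e=[12,-12,12] → .
    (5,4)@(11, 9): e=[18,-24,18] → .
    (2,5)@(5, 11): e=[18,-16,10] → .
    (3,5)@(7, 11): e=[24,-28,16] → .
  covered (3 px):
    . . . . . . . .
    . . . . . . . .
    . . . . . . . .
    . . . . . X . .
    . . X X . . . .
    . . . . . . . .
    . . . . . . . .
T2:
  2·area = 13
  edge (4, 5)→(6, 4): d=(2,-1) inclusive
  edge (6, 4)→(13, 7): d=(7,3) inclusive
  edge (13, 7)→(4, 5): d=(-9,-2) inclusive
    (2,2)@(5, 5): e=[1,10,2] → X
    (3,2)@(7, 5): e=[3,4,6] → X
    (4,2)@(9, 5): e=[5,-2,10] → .
    (2,3)@(5, 7): e=[5,24,-16] → .
    (3,3)@(7, 7): e=[7,18,-12] → .
    (6,3)@(13, 7): e=[13,0,0] → X  [on edge]
    (7,3)@(15, 7): e=[15,-6,4] → .
    (6,4)@(13, 9): e=[17,14,-18] → .
  covered (3 px):
    . . . . . . . .
    . . . . . . . .
    . . X X . . . .
    . . . . . . X .
    . . . . . . . .
    . . . . . . . .
    . . . . . . . .

Result: 9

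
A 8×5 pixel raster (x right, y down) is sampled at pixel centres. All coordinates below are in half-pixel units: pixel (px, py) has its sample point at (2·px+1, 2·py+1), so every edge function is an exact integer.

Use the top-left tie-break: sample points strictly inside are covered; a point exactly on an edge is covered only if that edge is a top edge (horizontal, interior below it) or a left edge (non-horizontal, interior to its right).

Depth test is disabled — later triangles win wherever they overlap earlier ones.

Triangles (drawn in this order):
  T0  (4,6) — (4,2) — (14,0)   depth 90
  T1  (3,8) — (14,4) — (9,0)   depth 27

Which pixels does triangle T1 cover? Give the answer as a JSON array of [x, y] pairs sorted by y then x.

T0:
  2·area = 40
  edge (4, 6)→(4, 2): d=(0,-4) top-left  bias=+0
  edge (4, 2)→(14, 0): d=(10,-2) top-left  bias=+0
  edge (14, 0)→(4, 6): d=(-10,6) right/bottom  bias=-1
    (4,0)@(9, 1): e=[20,0,20] → X  [on edge]
    (5,0)@(11, 1): e=[28,4,8] → X
    (6,0)@(13, 1): e=[36,8,-4] → .
    (2,1)@(5, 3): e=[4,12,24] → X
    (3,1)@(7, 3): e=[12,16,12] → X
    (4,1)@(9, 3): e=[20,20,0] → .  [on edge]
    (5,1)@(11, 3): e=[28,24,-12] → .
    (2,2)@(5, 5): e=[4,32,4] → X
    (3,2)@(7, 5): e=[12,36,-8] → .
    (2,3)@(5, 7): e=[4,52,-16] → .
  covered (5 px):
    . . . . X X . .
    . . X X . . . .
    . . X . . . . .
    . . . . . . . .
    . . . . . . . .
T1:
  2·area = 64  (B↔C swapped to make it positive)
  edge (3, 8)→(9, 0): d=(6,-8) top-left  bias=+0
  edge (9, 0)→(14, 4): d=(5,4) right/bottom  bias=-1
  edge (14, 4)→(3, 8): d=(-11,4) right/bottom  bias=-1
    (4,0)@(9, 1): e=[6,5,53] → X
    (5,0)@(11, 1): e=[22,-3,45] → .
    (3,1)@(7, 3): e=[2,23,39] → X
    (5,1)@(11, 3): e=[34,7,23] → X
    (6,1)@(13, 3): e=[50,-1,15] → .
    (3,2)@(7, 5): e=[14,33,17] → X
    (6,2)@(13, 5): e=[62,9,-7] → .
    (2,3)@(5, 7): e=[10,51,3] → X
    (3,3)@(7, 7): e=[26,43,-5] → .
    (4,3)@(9, 7): e=[42,35,-13] → .
    (5,3)@(11, 7): e=[58,27,-21] → .
    (2,4)@(5, 9): e=[22,61,-19] → .
  covered (8 px):
    . . . . X . . .
    . . . X X X . .
    . . . X X X . .
    . . X . . . . .
    . . . . . . . .

Final: [[4,0],[3,1],[4,1],[5,1],[3,2],[4,2],[5,2],[2,3]]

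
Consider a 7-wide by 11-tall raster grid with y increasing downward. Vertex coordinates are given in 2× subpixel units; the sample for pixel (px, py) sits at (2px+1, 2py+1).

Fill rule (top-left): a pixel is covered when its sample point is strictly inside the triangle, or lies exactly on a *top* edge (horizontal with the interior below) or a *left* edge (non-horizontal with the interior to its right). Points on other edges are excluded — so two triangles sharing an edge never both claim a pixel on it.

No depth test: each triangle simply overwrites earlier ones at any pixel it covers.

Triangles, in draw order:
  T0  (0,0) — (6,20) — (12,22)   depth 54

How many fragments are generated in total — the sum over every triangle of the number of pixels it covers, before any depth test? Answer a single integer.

T0:
  2·area = 108  (B↔C swapped to make it positive)
  edge (0, 0)→(12, 22): d=(12,22) right/bottom  bias=-1
  edge (12, 22)→(6, 20): d=(-6,-2) top-left  bias=+0
  edge (6, 20)→(0, 0): d=(-6,-20) top-left  bias=+0
    (0,1)@(1, 3): e=[14,92,2] → █
    (1,1)@(3, 3): e=[-30,96,42] → ·
    (0,2)@(1, 5): e=[38,80,-10] → ·
    (1,3)@(3, 7): e=[18,72,18] → █
    (2,3)@(5, 7): e=[-26,76,58] → ·
    (1,4)@(3, 9): e=[42,60,6] → █
    (2,4)@(5, 9): e=[-2,64,46] → ·
    (1,5)@(3, 11): e=[66,48,-6] → ·
    (2,5)@(5, 11): e=[22,52,34] → █
    (3,5)@(7, 11): e=[-22,56,74] → ·
    (2,6)@(5, 13): e=[46,40,22] → █
    (3,6)@(7, 13): e=[2,44,62] → █
    (1,9)@(3, 19): e=[162,0,-54] → ·  [on edge]
    (4,10)@(9, 21): e=[54,0,54] → █  [on edge]
  covered (14 px):
    · · · · · · ·
    █ · · · · · ·
    · · · · · · ·
    · █ · · · · ·
    · █ · · · · ·
    · · █ · · · ·
    · · █ █ · · ·
    · · █ █ · · ·
    · · · █ █ · ·
    · · · █ █ · ·
    · · · · █ █ ·

Answer: 14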